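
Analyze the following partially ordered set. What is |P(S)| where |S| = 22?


Power set = 2^n.
2^22 = 4194304


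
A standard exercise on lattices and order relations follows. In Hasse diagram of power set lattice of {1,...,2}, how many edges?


A cover relation a -< b holds when a < b with no c strictly between.
Cover relations:
  {} -< {1}
  {} -< {2}
  {1} -< {1,2}
  {2} -< {1,2}
Total: 4


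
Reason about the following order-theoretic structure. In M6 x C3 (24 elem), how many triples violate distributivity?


Distributive law: a ^ (b v c) = (a ^ b) v (a ^ c).
Check all 24^3 = 13824 ordered triples (a,b,c).
  e.g. a=(a1,0), b=(a2,0), c=(a3,0): lhs=(a1,0) != rhs=(0,0)
  e.g. a=(a1,0), b=(a2,0), c=(a3,1): lhs=(a1,0) != rhs=(0,0)
Total violating triples: 3240


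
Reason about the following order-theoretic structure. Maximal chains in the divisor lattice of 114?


A maximal chain goes from the minimum element to a maximal element via cover relations.
Counting all min-to-max paths in the cover graph.
Total maximal chains: 6


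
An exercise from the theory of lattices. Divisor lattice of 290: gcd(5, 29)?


Meet=gcd.
gcd(5,29)=1


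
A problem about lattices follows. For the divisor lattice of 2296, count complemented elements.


An element a is complemented if some b has a meet b = bottom, a join b = top.
a is complemented iff gcd(a, n/a)=1, i.e. a is a unitary divisor of 2296.
Complemented elements: 1, 7, 8, 41, 56, 287, ... (2 more)
Count: 8


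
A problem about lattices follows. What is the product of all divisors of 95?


Divisors of 95: [1, 5, 19, 95]
Product = n^(d(n)/2) = 95^(4/2)
Product = 9025


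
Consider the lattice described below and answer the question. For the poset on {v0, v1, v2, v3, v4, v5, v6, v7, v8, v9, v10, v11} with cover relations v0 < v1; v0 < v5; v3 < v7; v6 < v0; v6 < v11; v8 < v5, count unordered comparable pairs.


A comparable pair {a,b} has a < b or b < a in the order.
Count unordered pairs where one element is strictly below the other.
Examples: {v0,v1}, {v0,v5}, {v0,v6}, {v1,v6}, ...
Total comparable pairs: 8


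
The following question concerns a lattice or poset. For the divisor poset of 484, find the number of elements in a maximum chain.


A chain is a totally ordered subset; we count the number of elements in a maximum chain.
Compute, for each element x, the size of the longest chain ending at x:
  1: 1
  2: 2
  11: 2
  4: 3
  121: 3
  22: 3
  ...
A maximum chain: 1 < 2 < 4 < 44 < 484
Number of elements in the longest chain: 5


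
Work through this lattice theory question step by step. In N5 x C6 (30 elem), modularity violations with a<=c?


Modular law: if a <= c then a v (b ^ c) = (a v b) ^ c.
Check all triples (a,b,c) with a <= c among 30 elements.
  e.g. a=(a,0), b=(c,0), c=(b,0): lhs=(a,0) != rhs=(b,0)
  e.g. a=(a,0), b=(c,1), c=(b,0): lhs=(a,0) != rhs=(b,0)
Total violating triples: 126


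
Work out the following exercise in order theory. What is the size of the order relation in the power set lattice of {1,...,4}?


The order relation is {(a,b) : a <= b}, reflexive so it includes (a,a).
Examples: ({},{}), ({},{1,2}), ({},{1,2,3}), ({},{1,2,3,4}), ({},{1,2,4}), ...
Total ordered pairs: 81


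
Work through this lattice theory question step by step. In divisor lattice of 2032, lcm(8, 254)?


Join=lcm.
gcd(8,254)=2
lcm=1016


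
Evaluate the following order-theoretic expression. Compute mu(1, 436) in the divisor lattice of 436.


In a divisor lattice, mu(a,b) = mu(b/a) where mu is the classical Mobius function.
b/a = 436/1 = 436
Prime factorization of 436: primes [2, 109]
436 is not squarefree, so mu(436) = 0


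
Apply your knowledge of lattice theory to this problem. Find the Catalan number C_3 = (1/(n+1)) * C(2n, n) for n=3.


C(n) = C(2n, n) / (n+1).
C(6, 3) = 20
C(3) = 20 / 4 = 5


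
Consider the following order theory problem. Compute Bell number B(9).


B(n) = number of set partitions of an n-element set.
B(n) satisfies the recurrence: B(n+1) = sum_k C(n,k)*B(k).
B(9) = 21147


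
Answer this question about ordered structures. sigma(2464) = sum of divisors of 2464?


sigma(n) = sum of divisors.
Divisors of 2464: [1, 2, 4, 7, 8, 11, 14, 16, 22, 28, 32, 44, 56, 77, 88, 112, 154, 176, 224, 308, 352, 616, 1232, 2464]
Sum = 6048


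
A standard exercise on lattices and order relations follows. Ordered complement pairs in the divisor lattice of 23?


Complement pair (a,b): a meet b = bottom, a join b = top.
Here: gcd(a,b)=1 and lcm(a,b)=23, i.e. a*b=23 with a,b coprime.
Pairs found: (1,23), (23,1)
Total ordered pairs: 2


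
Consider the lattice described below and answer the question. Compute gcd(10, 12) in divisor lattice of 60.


In a divisor lattice, meet = gcd (greatest common divisor).
By Euclidean algorithm or factoring: gcd(10,12) = 2


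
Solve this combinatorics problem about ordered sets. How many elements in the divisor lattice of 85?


Divisors of 85: [1, 5, 17, 85]
Count: 4


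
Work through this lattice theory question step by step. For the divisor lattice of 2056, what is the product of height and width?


Height = length of longest chain minus 1; width = size of largest antichain.
A maximum chain: 1 | 257 | 514 | 1028 | 2056  (height 4).
A maximum antichain: {2, 257}  (width 2).
Product = 4 * 2 = 8


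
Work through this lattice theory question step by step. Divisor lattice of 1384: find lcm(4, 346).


In a divisor lattice, join = lcm (least common multiple).
gcd(4,346) = 2
lcm(4,346) = 4*346/gcd = 1384/2 = 692


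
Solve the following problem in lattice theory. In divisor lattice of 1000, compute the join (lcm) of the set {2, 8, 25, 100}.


In a divisor lattice, join = lcm (least common multiple).
Compute lcm iteratively: start with first element, then lcm(current, next).
Elements: [2, 8, 25, 100]
lcm(2,8) = 8
lcm(8,25) = 200
lcm(200,100) = 200
Final lcm = 200


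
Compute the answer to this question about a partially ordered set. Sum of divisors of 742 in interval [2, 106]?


Interval [2,106] in divisors of 742: [2, 106]
Sum = 108


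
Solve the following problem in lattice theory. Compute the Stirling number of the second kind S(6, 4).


S(n,k) = k*S(n-1,k) + S(n-1,k-1).
S(5,4) = 10, S(5,3) = 25
S(6,4) = 4*10 + 25 = 40 + 25
S(6,4) = 65


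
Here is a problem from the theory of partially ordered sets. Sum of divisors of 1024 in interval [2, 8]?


Interval [2,8] in divisors of 1024: [2, 4, 8]
Sum = 14


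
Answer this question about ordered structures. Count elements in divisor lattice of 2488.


Divisors of 2488: [1, 2, 4, 8, 311, 622, 1244, 2488]
Count: 8


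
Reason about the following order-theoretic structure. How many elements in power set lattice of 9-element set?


Power set = 2^n.
2^9 = 512


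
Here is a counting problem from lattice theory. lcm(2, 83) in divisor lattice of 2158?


Join=lcm.
gcd(2,83)=1
lcm=166


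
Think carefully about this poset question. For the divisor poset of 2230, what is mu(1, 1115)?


In a divisor lattice, mu(a,b) = mu(b/a) where mu is the classical Mobius function.
b/a = 1115/1 = 1115
Prime factorization of 1115: primes [5, 223]
1115 is squarefree with 2 prime factor(s), so mu(1115) = (-1)^2 = 1


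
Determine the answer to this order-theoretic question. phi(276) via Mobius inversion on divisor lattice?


phi(n) = n * prod_{p|n} (1 - 1/p).
Prime divisors of 276: [2, 3, 23]
phi(276) = 276 * (1 - 1/2) * (1 - 1/3) * (1 - 1/23)
phi(276) = 88


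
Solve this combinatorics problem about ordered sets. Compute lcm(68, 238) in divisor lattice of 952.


In a divisor lattice, join = lcm (least common multiple).
gcd(68,238) = 34
lcm(68,238) = 68*238/gcd = 16184/34 = 476


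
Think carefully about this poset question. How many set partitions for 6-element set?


B(n) = number of set partitions of an n-element set.
B(n) satisfies the recurrence: B(n+1) = sum_k C(n,k)*B(k).
B(6) = 203


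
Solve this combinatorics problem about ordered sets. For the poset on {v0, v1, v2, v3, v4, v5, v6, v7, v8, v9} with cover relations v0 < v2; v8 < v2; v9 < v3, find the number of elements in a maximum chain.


A chain is a totally ordered subset; we count the number of elements in a maximum chain.
Compute, for each element x, the size of the longest chain ending at x:
  v0: 1
  v1: 1
  v4: 1
  v5: 1
  v6: 1
  v7: 1
  ...
A maximum chain: v0 < v2
Number of elements in the longest chain: 2


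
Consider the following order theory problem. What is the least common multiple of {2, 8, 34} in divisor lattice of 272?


In a divisor lattice, join = lcm (least common multiple).
Compute lcm iteratively: start with first element, then lcm(current, next).
Elements: [2, 8, 34]
lcm(2,8) = 8
lcm(8,34) = 136
Final lcm = 136


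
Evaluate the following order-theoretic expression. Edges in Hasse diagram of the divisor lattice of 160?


A cover relation a -< b holds when a < b with no c strictly between.
Cover relations:
  1 -< 2
  1 -< 5
  2 -< 4
  2 -< 10
  4 -< 8
  4 -< 20
  5 -< 10
  8 -< 16
  ...8 more
Total: 16


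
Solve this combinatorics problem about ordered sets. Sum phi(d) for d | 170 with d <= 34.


Divisors of 170 up to 34: [1, 2, 5, 10, 17, 34]
phi values: [1, 1, 4, 4, 16, 16]
Sum = 42


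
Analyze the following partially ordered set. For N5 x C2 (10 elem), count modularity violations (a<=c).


Modular law: if a <= c then a v (b ^ c) = (a v b) ^ c.
Check all triples (a,b,c) with a <= c among 10 elements.
  e.g. a=(a,0), b=(c,0), c=(b,0): lhs=(a,0) != rhs=(b,0)
  e.g. a=(a,0), b=(c,1), c=(b,0): lhs=(a,0) != rhs=(b,0)
Total violating triples: 6


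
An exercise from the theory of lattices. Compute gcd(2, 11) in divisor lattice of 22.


In a divisor lattice, meet = gcd (greatest common divisor).
By Euclidean algorithm or factoring: gcd(2,11) = 1


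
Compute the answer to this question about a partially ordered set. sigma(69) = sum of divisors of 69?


sigma(n) = sum of divisors.
Divisors of 69: [1, 3, 23, 69]
Sum = 96


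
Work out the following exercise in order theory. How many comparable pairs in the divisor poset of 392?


A comparable pair {a,b} has a < b or b < a in the order.
Count unordered pairs where one element is strictly below the other.
Examples: {1,2}, {1,4}, {1,7}, {1,8}, ...
Total comparable pairs: 48


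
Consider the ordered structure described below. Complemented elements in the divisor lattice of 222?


An element a is complemented if some b has a meet b = bottom, a join b = top.
a is complemented iff gcd(a, n/a)=1, i.e. a is a unitary divisor of 222.
Complemented elements: 1, 2, 3, 6, 37, 74, ... (2 more)
Count: 8


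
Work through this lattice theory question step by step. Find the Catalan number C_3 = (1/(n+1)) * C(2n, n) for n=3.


C(n) = C(2n, n) / (n+1).
C(6, 3) = 20
C(3) = 20 / 4 = 5


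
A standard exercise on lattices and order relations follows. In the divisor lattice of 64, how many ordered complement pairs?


Complement pair (a,b): a meet b = bottom, a join b = top.
Here: gcd(a,b)=1 and lcm(a,b)=64, i.e. a*b=64 with a,b coprime.
Pairs found: (1,64), (64,1)
Total ordered pairs: 2


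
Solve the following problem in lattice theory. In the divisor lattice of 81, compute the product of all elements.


Divisors of 81: [1, 3, 9, 27, 81]
Product = n^(d(n)/2) = 81^(5/2)
Product = 59049


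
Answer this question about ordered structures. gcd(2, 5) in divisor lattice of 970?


Meet=gcd.
gcd(2,5)=1


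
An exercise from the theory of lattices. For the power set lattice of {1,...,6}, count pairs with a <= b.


The order relation is {(a,b) : a <= b}, reflexive so it includes (a,a).
Examples: ({},{}), ({},{1,2}), ({},{1,2,3}), ({},{1,2,3,4}), ({},{1,2,3,4,5}), ...
Total ordered pairs: 729


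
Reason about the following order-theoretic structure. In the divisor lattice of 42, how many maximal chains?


A maximal chain goes from the minimum element to a maximal element via cover relations.
Counting all min-to-max paths in the cover graph.
Total maximal chains: 6


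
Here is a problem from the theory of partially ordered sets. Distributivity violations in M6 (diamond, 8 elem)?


Distributive law: a ^ (b v c) = (a ^ b) v (a ^ c).
Check all 8^3 = 512 ordered triples (a,b,c).
  e.g. a=a1, b=a2, c=a3: lhs=a1 != rhs=0
  e.g. a=a1, b=a2, c=a4: lhs=a1 != rhs=0
Total violating triples: 120


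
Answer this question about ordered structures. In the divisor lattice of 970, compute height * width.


Height = length of longest chain minus 1; width = size of largest antichain.
A maximum chain: 1 | 97 | 485 | 970  (height 3).
A maximum antichain: {2, 5, 97}  (width 3).
Product = 3 * 3 = 9


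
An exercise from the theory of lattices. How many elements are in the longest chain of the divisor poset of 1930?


A chain is a totally ordered subset; we count the number of elements in a maximum chain.
Compute, for each element x, the size of the longest chain ending at x:
  1: 1
  2: 2
  5: 2
  193: 2
  10: 3
  386: 3
  ...
A maximum chain: 1 < 2 < 10 < 1930
Number of elements in the longest chain: 4


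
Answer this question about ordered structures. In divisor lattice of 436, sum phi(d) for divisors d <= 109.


Divisors of 436 up to 109: [1, 2, 4, 109]
phi values: [1, 1, 2, 108]
Sum = 112


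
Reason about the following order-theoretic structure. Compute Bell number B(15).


B(n) = number of set partitions of an n-element set.
B(n) satisfies the recurrence: B(n+1) = sum_k C(n,k)*B(k).
B(15) = 1382958545


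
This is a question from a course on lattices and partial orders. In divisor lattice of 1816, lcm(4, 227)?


Join=lcm.
gcd(4,227)=1
lcm=908


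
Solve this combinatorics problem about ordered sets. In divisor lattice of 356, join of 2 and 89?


In a divisor lattice, join = lcm (least common multiple).
gcd(2,89) = 1
lcm(2,89) = 2*89/gcd = 178/1 = 178


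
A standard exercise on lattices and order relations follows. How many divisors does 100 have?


Divisors of 100: [1, 2, 4, 5, 10, 20, 25, 50, 100]
Count: 9


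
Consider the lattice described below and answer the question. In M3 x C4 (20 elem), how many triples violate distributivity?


Distributive law: a ^ (b v c) = (a ^ b) v (a ^ c).
Check all 20^3 = 8000 ordered triples (a,b,c).
  e.g. a=(a1,0), b=(a2,0), c=(a3,0): lhs=(a1,0) != rhs=(0,0)
  e.g. a=(a1,0), b=(a2,0), c=(a3,1): lhs=(a1,0) != rhs=(0,0)
Total violating triples: 384


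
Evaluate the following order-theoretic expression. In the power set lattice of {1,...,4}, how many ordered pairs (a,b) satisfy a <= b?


The order relation is {(a,b) : a <= b}, reflexive so it includes (a,a).
Examples: ({},{}), ({},{1,2}), ({},{1,2,3}), ({},{1,2,3,4}), ({},{1,2,4}), ...
Total ordered pairs: 81


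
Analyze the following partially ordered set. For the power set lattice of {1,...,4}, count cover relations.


A cover relation a -< b holds when a < b with no c strictly between.
Cover relations:
  {} -< {1}
  {} -< {2}
  {} -< {3}
  {} -< {4}
  {1} -< {1,2}
  {1} -< {1,3}
  {1} -< {1,4}
  {2} -< {1,2}
  ...24 more
Total: 32


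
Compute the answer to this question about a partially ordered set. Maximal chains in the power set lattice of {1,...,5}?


A maximal chain goes from the minimum element to a maximal element via cover relations.
Counting all min-to-max paths in the cover graph.
Total maximal chains: 120


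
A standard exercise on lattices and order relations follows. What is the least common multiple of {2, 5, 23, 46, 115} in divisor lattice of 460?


In a divisor lattice, join = lcm (least common multiple).
Compute lcm iteratively: start with first element, then lcm(current, next).
Elements: [2, 5, 23, 46, 115]
lcm(2,5) = 10
lcm(10,23) = 230
lcm(230,46) = 230
lcm(230,115) = 230
Final lcm = 230


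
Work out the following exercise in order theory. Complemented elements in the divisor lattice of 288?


An element a is complemented if some b has a meet b = bottom, a join b = top.
a is complemented iff gcd(a, n/a)=1, i.e. a is a unitary divisor of 288.
Complemented elements: 1, 9, 32, 288
Count: 4


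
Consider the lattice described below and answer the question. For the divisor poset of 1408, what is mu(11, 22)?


In a divisor lattice, mu(a,b) = mu(b/a) where mu is the classical Mobius function.
b/a = 22/11 = 2
Prime factorization of 2: primes [2]
2 is squarefree with 1 prime factor(s), so mu(2) = (-1)^1 = -1


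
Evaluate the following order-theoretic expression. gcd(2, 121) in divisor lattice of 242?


Meet=gcd.
gcd(2,121)=1


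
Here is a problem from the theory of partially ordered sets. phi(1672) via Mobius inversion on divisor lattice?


phi(n) = n * prod_{p|n} (1 - 1/p).
Prime divisors of 1672: [2, 11, 19]
phi(1672) = 1672 * (1 - 1/2) * (1 - 1/11) * (1 - 1/19)
phi(1672) = 720


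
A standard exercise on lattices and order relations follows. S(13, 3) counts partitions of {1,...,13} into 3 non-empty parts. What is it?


S(n,k) = k*S(n-1,k) + S(n-1,k-1).
S(12,3) = 86526, S(12,2) = 2047
S(13,3) = 3*86526 + 2047 = 259578 + 2047
S(13,3) = 261625


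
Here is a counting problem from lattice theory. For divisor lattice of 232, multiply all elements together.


Divisors of 232: [1, 2, 4, 8, 29, 58, 116, 232]
Product = n^(d(n)/2) = 232^(8/2)
Product = 2897022976


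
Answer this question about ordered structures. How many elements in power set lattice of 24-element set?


Power set = 2^n.
2^24 = 16777216


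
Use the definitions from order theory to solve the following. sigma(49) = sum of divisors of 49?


sigma(n) = sum of divisors.
Divisors of 49: [1, 7, 49]
Sum = 57


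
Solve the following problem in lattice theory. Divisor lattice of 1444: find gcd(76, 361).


In a divisor lattice, meet = gcd (greatest common divisor).
By Euclidean algorithm or factoring: gcd(76,361) = 19


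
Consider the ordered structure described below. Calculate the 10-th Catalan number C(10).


C(n) = C(2n, n) / (n+1).
C(20, 10) = 184756
C(10) = 184756 / 11 = 16796


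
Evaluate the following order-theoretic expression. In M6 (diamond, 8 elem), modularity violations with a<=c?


Modular law: if a <= c then a v (b ^ c) = (a v b) ^ c.
Check all triples (a,b,c) with a <= c among 8 elements.
This lattice is modular (diamonds M_m and their chain-products are modular).
Total violating triples: 0


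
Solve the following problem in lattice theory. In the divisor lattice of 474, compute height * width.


Height = length of longest chain minus 1; width = size of largest antichain.
A maximum chain: 1 | 79 | 237 | 474  (height 3).
A maximum antichain: {2, 3, 79}  (width 3).
Product = 3 * 3 = 9


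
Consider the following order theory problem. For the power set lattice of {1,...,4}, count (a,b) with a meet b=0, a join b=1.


Complement pair (a,b): a meet b = bottom, a join b = top.
Here: A intersect B = {} and A union B = {1,...,4}.
Pairs found: ({},{1,2,3,4}), ({1},{2,3,4}), ({2},{1,3,4}), ({3},{1,2,4}), ... (12 more)
Total ordered pairs: 16


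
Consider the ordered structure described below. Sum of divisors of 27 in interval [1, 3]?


Interval [1,3] in divisors of 27: [1, 3]
Sum = 4


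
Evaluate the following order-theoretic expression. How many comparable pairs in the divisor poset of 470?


A comparable pair {a,b} has a < b or b < a in the order.
Count unordered pairs where one element is strictly below the other.
Examples: {1,2}, {1,5}, {1,10}, {1,47}, ...
Total comparable pairs: 19


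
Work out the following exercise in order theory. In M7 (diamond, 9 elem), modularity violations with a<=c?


Modular law: if a <= c then a v (b ^ c) = (a v b) ^ c.
Check all triples (a,b,c) with a <= c among 9 elements.
This lattice is modular (diamonds M_m and their chain-products are modular).
Total violating triples: 0


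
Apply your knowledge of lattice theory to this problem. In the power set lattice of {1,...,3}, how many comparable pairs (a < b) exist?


A comparable pair {a,b} has a < b or b < a in the order.
Count unordered pairs where one element is strictly below the other.
Examples: {{},{1}}, {{},{2}}, {{},{3}}, {{},{1,2}}, ...
Total comparable pairs: 19


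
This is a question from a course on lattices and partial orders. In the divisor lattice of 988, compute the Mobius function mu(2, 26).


In a divisor lattice, mu(a,b) = mu(b/a) where mu is the classical Mobius function.
b/a = 26/2 = 13
Prime factorization of 13: primes [13]
13 is squarefree with 1 prime factor(s), so mu(13) = (-1)^1 = -1


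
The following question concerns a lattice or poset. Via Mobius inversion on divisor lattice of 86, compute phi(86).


phi(n) = n * prod_{p|n} (1 - 1/p).
Prime divisors of 86: [2, 43]
phi(86) = 86 * (1 - 1/2) * (1 - 1/43)
phi(86) = 42


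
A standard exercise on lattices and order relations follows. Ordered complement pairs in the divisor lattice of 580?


Complement pair (a,b): a meet b = bottom, a join b = top.
Here: gcd(a,b)=1 and lcm(a,b)=580, i.e. a*b=580 with a,b coprime.
Pairs found: (1,580), (4,145), (5,116), (20,29), ... (4 more)
Total ordered pairs: 8


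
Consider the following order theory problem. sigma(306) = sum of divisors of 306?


sigma(n) = sum of divisors.
Divisors of 306: [1, 2, 3, 6, 9, 17, 18, 34, 51, 102, 153, 306]
Sum = 702


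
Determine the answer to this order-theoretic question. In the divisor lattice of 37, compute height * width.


Height = length of longest chain minus 1; width = size of largest antichain.
A maximum chain: 1 | 37  (height 1).
A maximum antichain: {1}  (width 1).
Product = 1 * 1 = 1


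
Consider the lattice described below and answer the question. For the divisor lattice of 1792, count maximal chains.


A maximal chain goes from the minimum element to a maximal element via cover relations.
Counting all min-to-max paths in the cover graph.
Total maximal chains: 9


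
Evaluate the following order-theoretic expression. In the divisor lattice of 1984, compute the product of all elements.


Divisors of 1984: [1, 2, 4, 8, 16, 31, 32, 62, 64, 124, 248, 496, 992, 1984]
Product = n^(d(n)/2) = 1984^(14/2)
Product = 121001756502234228588544


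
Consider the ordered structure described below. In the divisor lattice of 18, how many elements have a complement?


An element a is complemented if some b has a meet b = bottom, a join b = top.
a is complemented iff gcd(a, n/a)=1, i.e. a is a unitary divisor of 18.
Complemented elements: 1, 2, 9, 18
Count: 4


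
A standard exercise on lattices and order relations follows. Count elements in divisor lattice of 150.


Divisors of 150: [1, 2, 3, 5, 6, 10, 15, 25, 30, 50, 75, 150]
Count: 12


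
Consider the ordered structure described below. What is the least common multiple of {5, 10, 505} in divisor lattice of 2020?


In a divisor lattice, join = lcm (least common multiple).
Compute lcm iteratively: start with first element, then lcm(current, next).
Elements: [5, 10, 505]
lcm(5,10) = 10
lcm(10,505) = 1010
Final lcm = 1010


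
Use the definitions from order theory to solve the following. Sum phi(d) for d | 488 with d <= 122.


Divisors of 488 up to 122: [1, 2, 4, 8, 61, 122]
phi values: [1, 1, 2, 4, 60, 60]
Sum = 128


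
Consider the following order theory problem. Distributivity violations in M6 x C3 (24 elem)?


Distributive law: a ^ (b v c) = (a ^ b) v (a ^ c).
Check all 24^3 = 13824 ordered triples (a,b,c).
  e.g. a=(a1,0), b=(a2,0), c=(a3,0): lhs=(a1,0) != rhs=(0,0)
  e.g. a=(a1,0), b=(a2,0), c=(a3,1): lhs=(a1,0) != rhs=(0,0)
Total violating triples: 3240


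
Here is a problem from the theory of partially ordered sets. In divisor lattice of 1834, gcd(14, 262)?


Meet=gcd.
gcd(14,262)=2


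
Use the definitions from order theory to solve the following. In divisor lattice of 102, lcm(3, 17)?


Join=lcm.
gcd(3,17)=1
lcm=51


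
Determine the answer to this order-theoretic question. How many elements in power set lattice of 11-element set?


Power set = 2^n.
2^11 = 2048


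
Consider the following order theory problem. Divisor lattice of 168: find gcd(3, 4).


In a divisor lattice, meet = gcd (greatest common divisor).
By Euclidean algorithm or factoring: gcd(3,4) = 1


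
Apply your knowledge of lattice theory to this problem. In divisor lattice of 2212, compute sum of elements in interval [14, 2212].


Interval [14,2212] in divisors of 2212: [14, 28, 1106, 2212]
Sum = 3360


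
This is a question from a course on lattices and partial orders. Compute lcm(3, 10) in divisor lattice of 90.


In a divisor lattice, join = lcm (least common multiple).
gcd(3,10) = 1
lcm(3,10) = 3*10/gcd = 30/1 = 30


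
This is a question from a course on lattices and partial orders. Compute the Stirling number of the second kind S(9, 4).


S(n,k) = k*S(n-1,k) + S(n-1,k-1).
S(8,4) = 1701, S(8,3) = 966
S(9,4) = 4*1701 + 966 = 6804 + 966
S(9,4) = 7770


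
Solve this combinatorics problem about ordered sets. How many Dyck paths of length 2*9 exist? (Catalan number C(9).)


C(n) = C(2n, n) / (n+1).
C(18, 9) = 48620
C(9) = 48620 / 10 = 4862


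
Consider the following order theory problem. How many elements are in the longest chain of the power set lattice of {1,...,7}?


A chain is a totally ordered subset; we count the number of elements in a maximum chain.
Compute, for each element x, the size of the longest chain ending at x:
  {}: 1
  {1}: 2
  {2}: 2
  {3}: 2
  {4}: 2
  {5}: 2
  ...
A maximum chain: {} < {1} < {1,2} < {1,2,3} < {1,2,3,4} < {1,2,3,4,5} < {1,2,3,4,5,6} < {1,2,3,4,5,6,7}
Number of elements in the longest chain: 8


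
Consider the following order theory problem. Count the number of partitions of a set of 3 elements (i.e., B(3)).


B(n) = number of set partitions of an n-element set.
B(n) satisfies the recurrence: B(n+1) = sum_k C(n,k)*B(k).
B(3) = 5


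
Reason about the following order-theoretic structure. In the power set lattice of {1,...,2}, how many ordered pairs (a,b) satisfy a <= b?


The order relation is {(a,b) : a <= b}, reflexive so it includes (a,a).
Examples: ({},{}), ({},{1,2}), ({},{1}), ({},{2}), ({1,2},{1,2}), ...
Total ordered pairs: 9


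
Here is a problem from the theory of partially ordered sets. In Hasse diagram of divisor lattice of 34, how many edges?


A cover relation a -< b holds when a < b with no c strictly between.
Cover relations:
  1 -< 2
  1 -< 17
  2 -< 34
  17 -< 34
Total: 4


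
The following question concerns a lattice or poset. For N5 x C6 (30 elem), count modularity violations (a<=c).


Modular law: if a <= c then a v (b ^ c) = (a v b) ^ c.
Check all triples (a,b,c) with a <= c among 30 elements.
  e.g. a=(a,0), b=(c,0), c=(b,0): lhs=(a,0) != rhs=(b,0)
  e.g. a=(a,0), b=(c,1), c=(b,0): lhs=(a,0) != rhs=(b,0)
Total violating triples: 126


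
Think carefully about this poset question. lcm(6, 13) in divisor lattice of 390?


Join=lcm.
gcd(6,13)=1
lcm=78


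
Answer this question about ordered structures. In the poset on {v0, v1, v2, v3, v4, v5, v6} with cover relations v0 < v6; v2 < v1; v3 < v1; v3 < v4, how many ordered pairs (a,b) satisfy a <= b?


The order relation is {(a,b) : a <= b}, reflexive so it includes (a,a).
Examples: (v0,v0), (v0,v6), (v1,v1), (v2,v1), (v2,v2), ...
Total ordered pairs: 11


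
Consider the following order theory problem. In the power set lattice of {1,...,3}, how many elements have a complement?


An element a is complemented if some b has a meet b = bottom, a join b = top.
every subset A has complement S\A, so all elements are complemented.
Complemented elements: {}, {1}, {2}, {3}, {1,2}, {1,3}, ... (2 more)
Count: 8


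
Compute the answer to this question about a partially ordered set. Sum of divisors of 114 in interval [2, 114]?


Interval [2,114] in divisors of 114: [2, 6, 38, 114]
Sum = 160


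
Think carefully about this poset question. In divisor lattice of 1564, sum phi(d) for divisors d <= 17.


Divisors of 1564 up to 17: [1, 2, 4, 17]
phi values: [1, 1, 2, 16]
Sum = 20


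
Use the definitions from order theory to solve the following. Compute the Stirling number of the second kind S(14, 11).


S(n,k) = k*S(n-1,k) + S(n-1,k-1).
S(13,11) = 2431, S(13,10) = 39325
S(14,11) = 11*2431 + 39325 = 26741 + 39325
S(14,11) = 66066


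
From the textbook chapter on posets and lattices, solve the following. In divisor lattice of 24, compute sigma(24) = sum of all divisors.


sigma(n) = sum of divisors.
Divisors of 24: [1, 2, 3, 4, 6, 8, 12, 24]
Sum = 60


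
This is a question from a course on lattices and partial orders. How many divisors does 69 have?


Divisors of 69: [1, 3, 23, 69]
Count: 4


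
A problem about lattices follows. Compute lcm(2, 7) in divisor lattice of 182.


In a divisor lattice, join = lcm (least common multiple).
gcd(2,7) = 1
lcm(2,7) = 2*7/gcd = 14/1 = 14


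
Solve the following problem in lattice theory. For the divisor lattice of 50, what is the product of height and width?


Height = length of longest chain minus 1; width = size of largest antichain.
A maximum chain: 1 | 5 | 25 | 50  (height 3).
A maximum antichain: {2, 5}  (width 2).
Product = 3 * 2 = 6


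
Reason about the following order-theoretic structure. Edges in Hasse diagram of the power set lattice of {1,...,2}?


A cover relation a -< b holds when a < b with no c strictly between.
Cover relations:
  {} -< {1}
  {} -< {2}
  {1} -< {1,2}
  {2} -< {1,2}
Total: 4


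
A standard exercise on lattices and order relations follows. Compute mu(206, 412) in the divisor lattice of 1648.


In a divisor lattice, mu(a,b) = mu(b/a) where mu is the classical Mobius function.
b/a = 412/206 = 2
Prime factorization of 2: primes [2]
2 is squarefree with 1 prime factor(s), so mu(2) = (-1)^1 = -1


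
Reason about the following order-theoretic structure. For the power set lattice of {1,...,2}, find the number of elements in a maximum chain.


A chain is a totally ordered subset; we count the number of elements in a maximum chain.
Compute, for each element x, the size of the longest chain ending at x:
  {}: 1
  {1}: 2
  {2}: 2
  {1,2}: 3
A maximum chain: {} < {1} < {1,2}
Number of elements in the longest chain: 3


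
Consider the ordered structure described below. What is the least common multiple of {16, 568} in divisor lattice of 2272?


In a divisor lattice, join = lcm (least common multiple).
Compute lcm iteratively: start with first element, then lcm(current, next).
Elements: [16, 568]
lcm(16,568) = 1136
Final lcm = 1136


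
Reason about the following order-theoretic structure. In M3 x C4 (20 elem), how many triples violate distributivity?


Distributive law: a ^ (b v c) = (a ^ b) v (a ^ c).
Check all 20^3 = 8000 ordered triples (a,b,c).
  e.g. a=(a1,0), b=(a2,0), c=(a3,0): lhs=(a1,0) != rhs=(0,0)
  e.g. a=(a1,0), b=(a2,0), c=(a3,1): lhs=(a1,0) != rhs=(0,0)
Total violating triples: 384


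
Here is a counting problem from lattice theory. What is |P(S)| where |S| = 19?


Power set = 2^n.
2^19 = 524288


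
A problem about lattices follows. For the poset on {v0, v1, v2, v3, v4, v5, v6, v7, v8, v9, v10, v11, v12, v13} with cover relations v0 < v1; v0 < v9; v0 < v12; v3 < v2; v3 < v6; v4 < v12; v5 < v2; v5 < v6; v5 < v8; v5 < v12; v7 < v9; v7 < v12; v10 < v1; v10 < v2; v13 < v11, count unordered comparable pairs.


A comparable pair {a,b} has a < b or b < a in the order.
Count unordered pairs where one element is strictly below the other.
Examples: {v0,v1}, {v0,v9}, {v0,v12}, {v1,v10}, ...
Total comparable pairs: 15


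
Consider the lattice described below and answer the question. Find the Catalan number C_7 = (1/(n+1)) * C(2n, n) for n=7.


C(n) = C(2n, n) / (n+1).
C(14, 7) = 3432
C(7) = 3432 / 8 = 429


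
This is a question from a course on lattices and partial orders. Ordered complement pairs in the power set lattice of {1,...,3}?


Complement pair (a,b): a meet b = bottom, a join b = top.
Here: A intersect B = {} and A union B = {1,...,3}.
Pairs found: ({},{1,2,3}), ({1},{2,3}), ({2},{1,3}), ({3},{1,2}), ... (4 more)
Total ordered pairs: 8


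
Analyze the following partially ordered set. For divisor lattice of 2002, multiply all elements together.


Divisors of 2002: [1, 2, 7, 11, 13, 14, 22, 26, 77, 91, 143, 154, 182, 286, 1001, 2002]
Product = n^(d(n)/2) = 2002^(16/2)
Product = 258055182353934343170048256


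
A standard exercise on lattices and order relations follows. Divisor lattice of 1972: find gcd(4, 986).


In a divisor lattice, meet = gcd (greatest common divisor).
By Euclidean algorithm or factoring: gcd(4,986) = 2


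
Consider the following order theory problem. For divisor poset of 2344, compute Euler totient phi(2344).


phi(n) = n * prod_{p|n} (1 - 1/p).
Prime divisors of 2344: [2, 293]
phi(2344) = 2344 * (1 - 1/2) * (1 - 1/293)
phi(2344) = 1168


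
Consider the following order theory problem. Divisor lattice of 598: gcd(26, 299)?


Meet=gcd.
gcd(26,299)=13


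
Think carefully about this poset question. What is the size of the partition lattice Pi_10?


B(n) = number of set partitions of an n-element set.
B(n) satisfies the recurrence: B(n+1) = sum_k C(n,k)*B(k).
B(10) = 115975


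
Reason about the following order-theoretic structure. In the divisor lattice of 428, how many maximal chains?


A maximal chain goes from the minimum element to a maximal element via cover relations.
Counting all min-to-max paths in the cover graph.
Total maximal chains: 3


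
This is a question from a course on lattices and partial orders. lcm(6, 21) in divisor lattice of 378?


Join=lcm.
gcd(6,21)=3
lcm=42


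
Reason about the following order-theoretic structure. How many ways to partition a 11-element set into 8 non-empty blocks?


S(n,k) = k*S(n-1,k) + S(n-1,k-1).
S(10,8) = 750, S(10,7) = 5880
S(11,8) = 8*750 + 5880 = 6000 + 5880
S(11,8) = 11880


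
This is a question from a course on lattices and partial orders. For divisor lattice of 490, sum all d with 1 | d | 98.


Interval [1,98] in divisors of 490: [1, 2, 7, 14, 49, 98]
Sum = 171


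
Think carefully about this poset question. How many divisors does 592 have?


Divisors of 592: [1, 2, 4, 8, 16, 37, 74, 148, 296, 592]
Count: 10


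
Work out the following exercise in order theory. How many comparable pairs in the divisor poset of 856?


A comparable pair {a,b} has a < b or b < a in the order.
Count unordered pairs where one element is strictly below the other.
Examples: {1,2}, {1,4}, {1,8}, {1,107}, ...
Total comparable pairs: 22


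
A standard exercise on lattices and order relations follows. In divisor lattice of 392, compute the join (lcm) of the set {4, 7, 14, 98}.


In a divisor lattice, join = lcm (least common multiple).
Compute lcm iteratively: start with first element, then lcm(current, next).
Elements: [4, 7, 14, 98]
lcm(4,7) = 28
lcm(28,14) = 28
lcm(28,98) = 196
Final lcm = 196


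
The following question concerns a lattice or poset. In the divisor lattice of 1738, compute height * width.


Height = length of longest chain minus 1; width = size of largest antichain.
A maximum chain: 1 | 79 | 869 | 1738  (height 3).
A maximum antichain: {2, 11, 79}  (width 3).
Product = 3 * 3 = 9


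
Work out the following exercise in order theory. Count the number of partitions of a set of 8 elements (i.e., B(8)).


B(n) = number of set partitions of an n-element set.
B(n) satisfies the recurrence: B(n+1) = sum_k C(n,k)*B(k).
B(8) = 4140


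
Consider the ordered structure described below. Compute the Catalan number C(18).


C(n) = C(2n, n) / (n+1).
C(36, 18) = 9075135300
C(18) = 9075135300 / 19 = 477638700


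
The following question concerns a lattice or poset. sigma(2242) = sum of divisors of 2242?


sigma(n) = sum of divisors.
Divisors of 2242: [1, 2, 19, 38, 59, 118, 1121, 2242]
Sum = 3600


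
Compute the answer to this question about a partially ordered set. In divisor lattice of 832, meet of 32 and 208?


In a divisor lattice, meet = gcd (greatest common divisor).
By Euclidean algorithm or factoring: gcd(32,208) = 16


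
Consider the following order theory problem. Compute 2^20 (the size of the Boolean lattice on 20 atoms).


Power set = 2^n.
2^20 = 1048576


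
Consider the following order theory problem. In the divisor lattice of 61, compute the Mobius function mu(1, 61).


In a divisor lattice, mu(a,b) = mu(b/a) where mu is the classical Mobius function.
b/a = 61/1 = 61
Prime factorization of 61: primes [61]
61 is squarefree with 1 prime factor(s), so mu(61) = (-1)^1 = -1


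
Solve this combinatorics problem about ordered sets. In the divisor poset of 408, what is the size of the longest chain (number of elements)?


A chain is a totally ordered subset; we count the number of elements in a maximum chain.
Compute, for each element x, the size of the longest chain ending at x:
  1: 1
  2: 2
  3: 2
  17: 2
  4: 3
  6: 3
  ...
A maximum chain: 1 < 2 < 4 < 8 < 24 < 408
Number of elements in the longest chain: 6


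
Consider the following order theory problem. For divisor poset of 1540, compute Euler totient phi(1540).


phi(n) = n * prod_{p|n} (1 - 1/p).
Prime divisors of 1540: [2, 5, 7, 11]
phi(1540) = 1540 * (1 - 1/2) * (1 - 1/5) * (1 - 1/7) * (1 - 1/11)
phi(1540) = 480


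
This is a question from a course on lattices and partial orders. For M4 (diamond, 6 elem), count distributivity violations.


Distributive law: a ^ (b v c) = (a ^ b) v (a ^ c).
Check all 6^3 = 216 ordered triples (a,b,c).
  e.g. a=a1, b=a2, c=a3: lhs=a1 != rhs=0
  e.g. a=a1, b=a2, c=a4: lhs=a1 != rhs=0
Total violating triples: 24


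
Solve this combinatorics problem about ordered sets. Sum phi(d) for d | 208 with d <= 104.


Divisors of 208 up to 104: [1, 2, 4, 8, 13, 16, 26, 52, 104]
phi values: [1, 1, 2, 4, 12, 8, 12, 24, 48]
Sum = 112


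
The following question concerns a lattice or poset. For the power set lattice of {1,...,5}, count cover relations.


A cover relation a -< b holds when a < b with no c strictly between.
Cover relations:
  {} -< {1}
  {} -< {2}
  {} -< {3}
  {} -< {4}
  {} -< {5}
  {1} -< {1,2}
  {1} -< {1,3}
  {1} -< {1,4}
  ...72 more
Total: 80


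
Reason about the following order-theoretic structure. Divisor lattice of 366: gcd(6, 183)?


Meet=gcd.
gcd(6,183)=3


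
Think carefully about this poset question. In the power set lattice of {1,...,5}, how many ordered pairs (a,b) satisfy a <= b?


The order relation is {(a,b) : a <= b}, reflexive so it includes (a,a).
Examples: ({},{}), ({},{1,2}), ({},{1,2,3}), ({},{1,2,3,4}), ({},{1,2,3,4,5}), ...
Total ordered pairs: 243


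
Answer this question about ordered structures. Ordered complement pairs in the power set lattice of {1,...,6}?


Complement pair (a,b): a meet b = bottom, a join b = top.
Here: A intersect B = {} and A union B = {1,...,6}.
Pairs found: ({},{1,2,3,4,5,6}), ({1},{2,3,4,5,6}), ({2},{1,3,4,5,6}), ({3},{1,2,4,5,6}), ... (60 more)
Total ordered pairs: 64


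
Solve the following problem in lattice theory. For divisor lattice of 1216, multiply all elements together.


Divisors of 1216: [1, 2, 4, 8, 16, 19, 32, 38, 64, 76, 152, 304, 608, 1216]
Product = n^(d(n)/2) = 1216^(14/2)
Product = 3931289483083415289856


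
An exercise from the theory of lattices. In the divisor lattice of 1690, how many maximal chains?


A maximal chain goes from the minimum element to a maximal element via cover relations.
Counting all min-to-max paths in the cover graph.
Total maximal chains: 12


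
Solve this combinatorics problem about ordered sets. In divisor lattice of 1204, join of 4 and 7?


In a divisor lattice, join = lcm (least common multiple).
gcd(4,7) = 1
lcm(4,7) = 4*7/gcd = 28/1 = 28
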